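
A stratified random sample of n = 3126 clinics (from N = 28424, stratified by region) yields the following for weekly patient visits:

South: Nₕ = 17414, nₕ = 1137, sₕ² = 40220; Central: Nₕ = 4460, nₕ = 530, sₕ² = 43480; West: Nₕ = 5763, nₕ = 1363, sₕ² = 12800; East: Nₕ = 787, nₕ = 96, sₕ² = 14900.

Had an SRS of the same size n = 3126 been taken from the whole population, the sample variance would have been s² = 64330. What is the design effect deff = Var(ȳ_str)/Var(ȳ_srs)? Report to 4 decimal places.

Var(ȳ_str) = Σ Wₕ²(1−fₕ)sₕ²/nₕ with Wₕ = Nₕ/28424:
  South: (17414/28424)²·(1−1137/17414)·40220/1137 = 12.410352
  Central: (4460/28424)²·(1−530/4460)·43480/530 = 1.7797979
  West: (5763/28424)²·(1−1363/5763)·12800/1363 = 0.29474403
  East: (787/28424)²·(1−96/787)·14900/96 = 0.1044714
  → Var(ȳ_str) = 14.589365.
Var(ȳ_srs) = (1 − 3126/28424)·64330/3126 = 18.315786.
deff = 14.589365 / 18.315786 = 0.7965.

0.7965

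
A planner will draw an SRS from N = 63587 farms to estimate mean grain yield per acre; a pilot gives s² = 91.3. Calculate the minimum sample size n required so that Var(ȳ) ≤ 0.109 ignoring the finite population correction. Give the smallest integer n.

Without fpc, n₀ = s²/D = 91.3/0.109 = 837.6147.
Rounding up, n = 838.

838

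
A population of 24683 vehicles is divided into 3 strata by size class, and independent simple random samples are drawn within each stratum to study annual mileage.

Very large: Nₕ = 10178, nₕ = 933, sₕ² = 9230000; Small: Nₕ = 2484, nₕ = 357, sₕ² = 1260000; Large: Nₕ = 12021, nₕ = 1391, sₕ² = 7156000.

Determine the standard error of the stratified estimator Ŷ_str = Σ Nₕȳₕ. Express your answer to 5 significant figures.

Var(Ŷ_str) = Σₕ Nₕ²(1 − fₕ)sₕ²/nₕ.
Very large: 10178²·(1 − 933/10178)·9230000/933 = 9.3087083 × 10^11.
Small: 2484²·(1 − 357/2484)·1260000/357 = 1.8647534 × 10^10.
Large: 12021²·(1 − 1391/12021)·7156000/1391 = 6.5738087 × 10^11.
Sum = 1.6068992 × 10^12.
SE = √(1.6068992 × 10^12) = 1.2676 × 10^6.

1.2676 × 10^6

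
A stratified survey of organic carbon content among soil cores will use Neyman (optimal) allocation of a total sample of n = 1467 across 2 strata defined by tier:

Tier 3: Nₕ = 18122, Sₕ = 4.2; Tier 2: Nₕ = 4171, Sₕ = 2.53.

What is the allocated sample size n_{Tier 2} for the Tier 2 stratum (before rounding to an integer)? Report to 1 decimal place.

178.6

Neyman allocation: nₕ = n·NₕSₕ / Σⱼ NⱼSⱼ.
Σ NⱼSⱼ = 18122·4.2 + 4171·2.53 = 86665.03.
n_{Tier 2} = 1467·4171·2.53 / 86665.03 = 178.6.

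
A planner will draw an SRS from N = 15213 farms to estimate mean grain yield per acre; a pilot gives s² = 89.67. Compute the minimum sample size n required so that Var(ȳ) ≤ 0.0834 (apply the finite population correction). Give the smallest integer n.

Without fpc, n₀ = s²/D = 89.67/0.0834 = 1075.1799.
With fpc, (1 − n/N)·s²/n ≤ D requires n ≥ n₀/(1 + n₀/N) = 1075.1799/(1 + 1075.1799/15213) = 1004.2075.
Rounding up, n = 1005.

1005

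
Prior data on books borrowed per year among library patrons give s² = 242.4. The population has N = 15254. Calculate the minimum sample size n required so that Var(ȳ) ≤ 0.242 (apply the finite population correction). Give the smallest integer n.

940

Without fpc, n₀ = s²/D = 242.4/0.242 = 1001.6529.
With fpc, (1 − n/N)·s²/n ≤ D requires n ≥ n₀/(1 + n₀/N) = 1001.6529/(1 + 1001.6529/15254) = 939.9323.
Rounding up, n = 940.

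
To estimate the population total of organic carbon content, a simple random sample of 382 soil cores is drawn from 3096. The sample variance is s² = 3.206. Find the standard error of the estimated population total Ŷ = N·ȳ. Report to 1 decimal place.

265.6

Var(Ŷ) = N²·Var(ȳ) = N²·(1 − n/N)·s²/n.
f = 382/3096 = 0.12338501; Var(ȳ) = 0.87661499·3.206/382 = 0.0073571404.
Var(Ŷ) = 3096² · 0.0073571404 = 70519.78.
SE(Ŷ) = √(70519.78) = 265.6.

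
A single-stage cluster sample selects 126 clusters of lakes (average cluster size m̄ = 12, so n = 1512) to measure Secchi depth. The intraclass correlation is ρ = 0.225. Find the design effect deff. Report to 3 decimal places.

deff = 1 + (12 − 1)·0.225 = 1 + 2.475 = 3.475.

3.475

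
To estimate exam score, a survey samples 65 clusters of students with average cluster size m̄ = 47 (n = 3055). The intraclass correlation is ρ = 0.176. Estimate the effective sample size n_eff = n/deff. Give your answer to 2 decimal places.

335.86

deff = 1 + (47 − 1)·0.176 = 1 + 8.096 = 9.096.
n_eff = 3055 / 9.096 = 335.86.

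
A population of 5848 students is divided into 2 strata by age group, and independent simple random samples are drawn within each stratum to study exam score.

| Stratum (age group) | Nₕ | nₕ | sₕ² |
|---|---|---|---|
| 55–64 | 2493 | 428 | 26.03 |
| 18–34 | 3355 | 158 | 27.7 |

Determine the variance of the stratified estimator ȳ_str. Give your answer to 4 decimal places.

0.0641

Var(ȳ_str) = Σₕ Wₕ²(1 − fₕ)sₕ²/nₕ with Wₕ = Nₕ/N, N = 5848.
55–64: Wₕ = 0.42629959; term = 0.42629959²·(1 − 0.17168071)·26.03/428 = 0.0091549928.
18–34: Wₕ = 0.57370041; term = 0.57370041²·(1 − 0.04709389)·27.7/158 = 0.054984859.
Sum = 0.064139852.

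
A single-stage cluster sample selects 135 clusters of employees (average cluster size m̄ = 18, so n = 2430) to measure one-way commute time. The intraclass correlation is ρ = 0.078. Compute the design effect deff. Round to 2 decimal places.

2.33

deff = 1 + (18 − 1)·0.078 = 1 + 1.326 = 2.326.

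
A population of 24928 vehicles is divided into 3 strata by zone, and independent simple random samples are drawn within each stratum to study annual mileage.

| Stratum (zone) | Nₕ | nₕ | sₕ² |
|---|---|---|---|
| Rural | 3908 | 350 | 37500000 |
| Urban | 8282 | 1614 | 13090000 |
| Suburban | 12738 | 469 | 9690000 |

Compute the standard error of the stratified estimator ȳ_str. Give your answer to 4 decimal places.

Var(ȳ_str) = Σₕ Wₕ²(1 − fₕ)sₕ²/nₕ with Wₕ = Nₕ/N, N = 24928.
Rural: Wₕ = 0.15677150; term = 0.15677150²·(1 − 0.08955988)·37500000/350 = 2397.4461.
Urban: Wₕ = 0.33223684; term = 0.33223684²·(1 − 0.19488046)·13090000/1614 = 720.7623.
Suburban: Wₕ = 0.51099166; term = 0.51099166²·(1 − 0.03681897)·9690000/469 = 5196.2074.
Sum = 8314.4158.
SE = √(8314.4158) = 91.1834.

91.1834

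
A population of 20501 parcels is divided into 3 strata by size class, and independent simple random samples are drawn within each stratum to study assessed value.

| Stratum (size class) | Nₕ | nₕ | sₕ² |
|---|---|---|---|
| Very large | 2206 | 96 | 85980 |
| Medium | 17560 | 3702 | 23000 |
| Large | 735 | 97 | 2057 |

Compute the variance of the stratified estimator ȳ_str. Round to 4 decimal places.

Var(ȳ_str) = Σₕ Wₕ²(1 − fₕ)sₕ²/nₕ with Wₕ = Nₕ/N, N = 20501.
Very large: Wₕ = 0.10760451; term = 0.10760451²·(1 − 0.04351768)·85980/96 = 9.918913.
Medium: Wₕ = 0.85654358; term = 0.85654358²·(1 − 0.21082005)·23000/3702 = 3.597215.
Large: Wₕ = 0.03585191; term = 0.03585191²·(1 − 0.13197279)·2057/97 = 0.023660313.
Sum = 13.539788.

13.5398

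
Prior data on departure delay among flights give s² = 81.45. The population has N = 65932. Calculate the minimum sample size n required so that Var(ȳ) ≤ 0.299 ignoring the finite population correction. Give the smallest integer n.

273

Without fpc, n₀ = s²/D = 81.45/0.299 = 272.4080.
Rounding up, n = 273.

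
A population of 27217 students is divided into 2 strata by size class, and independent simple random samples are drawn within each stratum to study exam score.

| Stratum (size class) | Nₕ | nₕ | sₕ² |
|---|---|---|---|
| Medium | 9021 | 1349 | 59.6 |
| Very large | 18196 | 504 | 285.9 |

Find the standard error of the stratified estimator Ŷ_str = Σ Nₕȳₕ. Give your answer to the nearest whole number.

Var(Ŷ_str) = Σₕ Nₕ²(1 − fₕ)sₕ²/nₕ.
Medium: 9021²·(1 − 1349/9021)·59.6/1349 = 3.0577191 × 10^6.
Very large: 18196²·(1 − 504/18196)·285.9/504 = 1.8261501 × 10^8.
Sum = 1.8567273 × 10^8.
SE = √(1.8567273 × 10^8) = 13626.

13626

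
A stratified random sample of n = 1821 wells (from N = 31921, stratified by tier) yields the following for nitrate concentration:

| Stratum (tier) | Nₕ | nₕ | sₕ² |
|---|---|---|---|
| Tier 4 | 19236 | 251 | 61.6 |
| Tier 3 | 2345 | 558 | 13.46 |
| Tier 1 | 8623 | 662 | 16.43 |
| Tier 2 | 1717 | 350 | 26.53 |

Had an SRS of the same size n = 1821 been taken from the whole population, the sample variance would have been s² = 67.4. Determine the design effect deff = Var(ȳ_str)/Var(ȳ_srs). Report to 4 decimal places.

Var(ȳ_str) = Σ Wₕ²(1−fₕ)sₕ²/nₕ with Wₕ = Nₕ/31921:
  Tier 4: (19236/31921)²·(1−251/19236)·61.6/251 = 0.087958818
  Tier 3: (2345/31921)²·(1−558/2345)·13.46/558 = 9.9203109 × 10^-5
  Tier 1: (8623/31921)²·(1−662/8623)·16.43/662 = 0.0016720629
  Tier 2: (1717/31921)²·(1−350/1717)·26.53/350 = 1.7460434 × 10^-4
  → Var(ȳ_str) = 0.089904688.
Var(ȳ_srs) = (1 − 1821/31921)·67.4/1821 = 0.034901168.
deff = 0.089904688 / 0.034901168 = 2.5760.

2.5760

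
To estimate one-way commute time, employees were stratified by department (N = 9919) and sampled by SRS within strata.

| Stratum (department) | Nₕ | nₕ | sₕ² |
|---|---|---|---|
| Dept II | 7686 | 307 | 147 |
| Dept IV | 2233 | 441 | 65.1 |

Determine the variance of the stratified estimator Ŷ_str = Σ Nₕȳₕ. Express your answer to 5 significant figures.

2.7747 × 10^7

Var(Ŷ_str) = Σₕ Nₕ²(1 − fₕ)sₕ²/nₕ.
Dept II: 7686²·(1 − 307/7686)·147/307 = 2.7156691 × 10^7.
Dept IV: 2233²·(1 − 441/2233)·65.1/441 = 590702.93.
Sum = 2.7747394 × 10^7.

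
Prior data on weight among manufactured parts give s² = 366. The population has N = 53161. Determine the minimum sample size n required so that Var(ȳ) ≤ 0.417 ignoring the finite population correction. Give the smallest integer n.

878

Without fpc, n₀ = s²/D = 366/0.417 = 877.6978.
Rounding up, n = 878.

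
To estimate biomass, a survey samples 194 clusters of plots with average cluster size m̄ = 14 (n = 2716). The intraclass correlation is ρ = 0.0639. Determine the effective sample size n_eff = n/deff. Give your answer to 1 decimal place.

1483.6

deff = 1 + (14 − 1)·0.0639 = 1 + 0.8307 = 1.8307.
n_eff = 2716 / 1.8307 = 1483.6.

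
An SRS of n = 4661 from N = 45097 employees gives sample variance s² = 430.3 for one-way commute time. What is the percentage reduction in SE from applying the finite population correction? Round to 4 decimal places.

f = n/N = 4661/45097 = 0.10335499.
SE_no-fpc = √(s²/n) = 0.30384082; SE_fpc = √((1−f)s²/n) = 0.28771095.
Ratio = √(1−f) = 0.94691341. Reduction = 100·(1 − 0.94691341) = 5.3087%.

5.3087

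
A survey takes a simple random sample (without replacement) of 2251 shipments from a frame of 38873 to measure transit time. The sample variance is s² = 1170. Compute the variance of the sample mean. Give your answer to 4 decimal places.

0.4897

Under SRS without replacement, Var(ȳ) = (1 − f)·s²/n with f = n/N = 2251/38873 = 0.05790652.
Var(ȳ) = (1 − 0.05790652)·1170/2251 = 0.94209348·0.51976899 = 0.48967098.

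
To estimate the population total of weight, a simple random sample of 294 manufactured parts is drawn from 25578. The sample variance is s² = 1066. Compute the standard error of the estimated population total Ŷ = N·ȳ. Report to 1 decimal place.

Var(Ŷ) = N²·Var(ȳ) = N²·(1 − n/N)·s²/n.
f = 294/25578 = 0.01149425; Var(ȳ) = 0.98850575·1066/294 = 3.5841739.
Var(Ŷ) = 25578² · 3.5841739 = 2.3448887 × 10^9.
SE(Ŷ) = √(2.3448887 × 10^9) = 48424.1.

48424.1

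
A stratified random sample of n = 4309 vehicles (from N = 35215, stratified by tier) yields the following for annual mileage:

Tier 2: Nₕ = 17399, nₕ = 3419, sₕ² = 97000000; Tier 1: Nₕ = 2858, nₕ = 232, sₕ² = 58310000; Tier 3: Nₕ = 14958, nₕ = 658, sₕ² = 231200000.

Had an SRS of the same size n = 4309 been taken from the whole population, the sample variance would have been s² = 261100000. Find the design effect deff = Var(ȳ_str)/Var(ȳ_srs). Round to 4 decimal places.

Var(ȳ_str) = Σ Wₕ²(1−fₕ)sₕ²/nₕ with Wₕ = Nₕ/35215:
  Tier 2: (17399/35215)²·(1−3419/17399)·97000000/3419 = 5564.7891
  Tier 1: (2858/35215)²·(1−232/2858)·58310000/232 = 1521.096
  Tier 3: (14958/35215)²·(1−658/14958)·231200000/658 = 60606.069
  → Var(ȳ_str) = 67691.954.
Var(ȳ_srs) = (1 − 4309/35215)·261100000/4309 = 53179.651.
deff = 67691.954 / 53179.651 = 1.2729.

1.2729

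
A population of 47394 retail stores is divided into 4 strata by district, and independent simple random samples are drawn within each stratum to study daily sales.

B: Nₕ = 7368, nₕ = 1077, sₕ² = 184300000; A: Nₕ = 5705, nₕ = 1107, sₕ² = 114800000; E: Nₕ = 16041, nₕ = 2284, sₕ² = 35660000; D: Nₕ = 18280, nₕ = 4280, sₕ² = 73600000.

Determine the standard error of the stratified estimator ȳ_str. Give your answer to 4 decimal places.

Var(ȳ_str) = Σₕ Wₕ²(1 − fₕ)sₕ²/nₕ with Wₕ = Nₕ/N, N = 47394.
B: Wₕ = 0.15546272; term = 0.15546272²·(1 − 0.14617264)·184300000/1077 = 3531.2804.
A: Wₕ = 0.12037389; term = 0.12037389²·(1 − 0.19404032)·114800000/1107 = 1211.0781.
E: Wₕ = 0.33846056; term = 0.33846056²·(1 − 0.14238514)·35660000/2284 = 1533.8881.
D: Wₕ = 0.38570283; term = 0.38570283²·(1 − 0.23413567)·73600000/4280 = 1959.2576.
Sum = 8235.5042.
SE = √(8235.5042) = 90.7497.

90.7497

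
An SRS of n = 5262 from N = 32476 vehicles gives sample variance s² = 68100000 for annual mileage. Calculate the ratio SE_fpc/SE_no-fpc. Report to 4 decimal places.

0.9154

f = n/N = 5262/32476 = 0.16202734.
SE_no-fpc = √(s²/n) = 113.76224; SE_fpc = √((1−f)s²/n) = 104.13892.
Ratio = √(1−f) = 0.91540846.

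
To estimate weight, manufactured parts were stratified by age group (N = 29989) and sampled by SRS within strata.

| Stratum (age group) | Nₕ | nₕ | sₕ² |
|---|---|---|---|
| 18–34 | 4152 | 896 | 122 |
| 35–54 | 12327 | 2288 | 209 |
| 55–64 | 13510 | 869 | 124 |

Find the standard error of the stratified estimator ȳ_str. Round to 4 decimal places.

0.2042

Var(ȳ_str) = Σₕ Wₕ²(1 − fₕ)sₕ²/nₕ with Wₕ = Nₕ/N, N = 29989.
18–34: Wₕ = 0.13845077; term = 0.13845077²·(1 − 0.21579961)·122/896 = 0.0020467726.
35–54: Wₕ = 0.41105072; term = 0.41105072²·(1 − 0.18560883)·209/2288 = 0.012569388.
55–64: Wₕ = 0.45049852; term = 0.45049852²·(1 − 0.06432272)·124/869 = 0.027096595.
Sum = 0.041712756.
SE = √(0.041712756) = 0.2042.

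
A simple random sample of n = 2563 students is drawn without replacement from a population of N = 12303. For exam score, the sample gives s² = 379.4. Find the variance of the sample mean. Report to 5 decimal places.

Under SRS without replacement, Var(ȳ) = (1 − f)·s²/n with f = n/N = 2563/12303 = 0.20832317.
Var(ȳ) = (1 − 0.20832317)·379.4/2563 = 0.79167683·0.14802965 = 0.11719165.

0.11719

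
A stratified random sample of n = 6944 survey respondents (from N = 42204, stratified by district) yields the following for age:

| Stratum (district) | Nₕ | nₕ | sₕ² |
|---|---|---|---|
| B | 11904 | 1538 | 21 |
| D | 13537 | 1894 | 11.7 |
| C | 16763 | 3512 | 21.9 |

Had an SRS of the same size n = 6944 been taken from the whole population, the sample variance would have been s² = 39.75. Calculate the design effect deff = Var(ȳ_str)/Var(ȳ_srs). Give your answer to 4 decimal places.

Var(ȳ_str) = Σ Wₕ²(1−fₕ)sₕ²/nₕ with Wₕ = Nₕ/42204:
  B: (11904/42204)²·(1−1538/11904)·21/1538 = 9.4593186 × 10^-4
  D: (13537/42204)²·(1−1894/13537)·11.7/1894 = 5.4662059 × 10^-4
  C: (16763/42204)²·(1−3512/16763)·21.9/3512 = 7.776475 × 10^-4
  → Var(ȳ_str) = 0.0022702.
Var(ȳ_srs) = (1 − 6944/42204)·39.75/6944 = 0.0047825125.
deff = 0.0022702 / 0.0047825125 = 0.4747.

0.4747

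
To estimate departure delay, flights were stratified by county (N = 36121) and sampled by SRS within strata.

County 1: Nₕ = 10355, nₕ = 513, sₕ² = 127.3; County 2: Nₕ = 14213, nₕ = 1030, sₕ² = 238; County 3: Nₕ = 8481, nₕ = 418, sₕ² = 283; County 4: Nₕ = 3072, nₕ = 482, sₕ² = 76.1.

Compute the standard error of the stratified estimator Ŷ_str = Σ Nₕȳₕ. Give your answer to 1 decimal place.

Var(Ŷ_str) = Σₕ Nₕ²(1 − fₕ)sₕ²/nₕ.
County 1: 10355²·(1 − 513/10355)·127.3/513 = 2.5289748 × 10^7.
County 2: 14213²·(1 − 1030/14213)·238/1030 = 4.3295199 × 10^7.
County 3: 8481²·(1 − 418/8481)·283/418 = 4.6297109 × 10^7.
County 4: 3072²·(1 − 482/3072)·76.1/482 = 1.2561994 × 10^6.
Sum = 1.1613826 × 10^8.
SE = √(1.1613826 × 10^8) = 10776.7.

10776.7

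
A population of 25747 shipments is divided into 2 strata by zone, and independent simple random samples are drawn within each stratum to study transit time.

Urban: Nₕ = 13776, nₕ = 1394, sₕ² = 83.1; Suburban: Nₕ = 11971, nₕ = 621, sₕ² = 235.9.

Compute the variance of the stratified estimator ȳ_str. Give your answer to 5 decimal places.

Var(ȳ_str) = Σₕ Wₕ²(1 − fₕ)sₕ²/nₕ with Wₕ = Nₕ/N, N = 25747.
Urban: Wₕ = 0.53505263; term = 0.53505263²·(1 − 0.10119048)·83.1/1394 = 0.015339066.
Suburban: Wₕ = 0.46494737; term = 0.46494737²·(1 − 0.05187537)·235.9/621 = 0.077859098.
Sum = 0.093198164.

0.09320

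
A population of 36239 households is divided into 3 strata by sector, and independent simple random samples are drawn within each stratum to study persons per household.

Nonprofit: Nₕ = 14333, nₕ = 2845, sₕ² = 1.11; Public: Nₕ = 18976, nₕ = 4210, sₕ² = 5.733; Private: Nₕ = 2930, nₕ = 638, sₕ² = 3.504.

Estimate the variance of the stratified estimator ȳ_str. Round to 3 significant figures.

3.68 × 10^-4

Var(ȳ_str) = Σₕ Wₕ²(1 − fₕ)sₕ²/nₕ with Wₕ = Nₕ/N, N = 36239.
Nonprofit: Wₕ = 0.39551312; term = 0.39551312²·(1 − 0.19849299)·1.11/2845 = 4.8918128 × 10^-5.
Public: Wₕ = 0.52363476; term = 0.52363476²·(1 − 0.22185919)·5.733/4210 = 2.9054605 × 10^-4.
Private: Wₕ = 0.08085212; term = 0.08085212²·(1 − 0.21774744)·3.504/638 = 2.8084923 × 10^-5.
Sum = 3.675491 × 10^-4.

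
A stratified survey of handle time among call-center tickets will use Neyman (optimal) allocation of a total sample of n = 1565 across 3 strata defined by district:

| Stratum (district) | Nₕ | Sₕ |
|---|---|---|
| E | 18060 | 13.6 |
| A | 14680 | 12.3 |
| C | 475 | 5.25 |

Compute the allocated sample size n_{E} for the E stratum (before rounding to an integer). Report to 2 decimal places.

896.69

Neyman allocation: nₕ = n·NₕSₕ / Σⱼ NⱼSⱼ.
Σ NⱼSⱼ = 18060·13.6 + 14680·12.3 + 475·5.25 = 428673.75.
n_{E} = 1565·18060·13.6 / 428673.75 = 896.69.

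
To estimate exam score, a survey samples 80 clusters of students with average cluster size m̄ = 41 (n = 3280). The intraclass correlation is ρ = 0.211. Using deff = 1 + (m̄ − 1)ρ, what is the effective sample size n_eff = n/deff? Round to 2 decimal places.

deff = 1 + (41 − 1)·0.211 = 1 + 8.44 = 9.44.
n_eff = 3280 / 9.44 = 347.46.

347.46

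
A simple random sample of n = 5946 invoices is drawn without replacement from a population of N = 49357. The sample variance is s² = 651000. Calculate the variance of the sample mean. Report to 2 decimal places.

Under SRS without replacement, Var(ȳ) = (1 − f)·s²/n with f = n/N = 5946/49357 = 0.12046923.
Var(ȳ) = (1 − 0.12046923)·651000/5946 = 0.87953077·109.48537 = 96.29575.

96.30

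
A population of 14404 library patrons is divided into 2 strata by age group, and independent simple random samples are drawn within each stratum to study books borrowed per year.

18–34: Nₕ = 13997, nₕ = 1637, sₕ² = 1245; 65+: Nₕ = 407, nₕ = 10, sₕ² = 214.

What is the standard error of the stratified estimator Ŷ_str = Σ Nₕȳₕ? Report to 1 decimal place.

11620.4

Var(Ŷ_str) = Σₕ Nₕ²(1 − fₕ)sₕ²/nₕ.
18–34: 13997²·(1 − 1637/13997)·1245/1637 = 1.3157522 × 10^8.
65+: 407²·(1 − 10/407)·214/10 = 3.4577906 × 10^6.
Sum = 1.3503301 × 10^8.
SE = √(1.3503301 × 10^8) = 11620.4.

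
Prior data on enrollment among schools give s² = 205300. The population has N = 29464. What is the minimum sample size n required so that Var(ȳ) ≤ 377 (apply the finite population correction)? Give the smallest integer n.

Without fpc, n₀ = s²/D = 205300/377 = 544.5623.
With fpc, (1 − n/N)·s²/n ≤ D requires n ≥ n₀/(1 + n₀/N) = 544.5623/(1 + 544.5623/29464) = 534.6802.
Rounding up, n = 535.

535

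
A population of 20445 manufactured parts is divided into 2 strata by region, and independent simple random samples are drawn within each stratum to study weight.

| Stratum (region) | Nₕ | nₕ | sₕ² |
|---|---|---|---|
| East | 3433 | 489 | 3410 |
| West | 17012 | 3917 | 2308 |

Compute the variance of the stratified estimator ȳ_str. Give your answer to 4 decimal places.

0.4826

Var(ȳ_str) = Σₕ Wₕ²(1 − fₕ)sₕ²/nₕ with Wₕ = Nₕ/N, N = 20445.
East: Wₕ = 0.16791392; term = 0.16791392²·(1 − 0.14244101)·3410/489 = 0.16860983.
West: Wₕ = 0.83208608; term = 0.83208608²·(1 − 0.23024924)·2308/3917 = 0.31402837.
Sum = 0.4826382.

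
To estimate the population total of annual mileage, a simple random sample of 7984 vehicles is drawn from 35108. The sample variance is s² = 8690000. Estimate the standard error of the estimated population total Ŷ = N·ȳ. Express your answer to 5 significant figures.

1.0181 × 10^6

Var(Ŷ) = N²·Var(ȳ) = N²·(1 − n/N)·s²/n.
f = 7984/35108 = 0.22741256; Var(ȳ) = 0.77258744·8690000/7984 = 840.90492.
Var(Ŷ) = 35108² · 840.90492 = 1.0364756 × 10^12.
SE(Ŷ) = √(1.0364756 × 10^12) = 1.0181 × 10^6.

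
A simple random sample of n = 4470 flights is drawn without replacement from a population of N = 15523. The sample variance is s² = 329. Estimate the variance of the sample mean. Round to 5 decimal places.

0.05241

Under SRS without replacement, Var(ȳ) = (1 − f)·s²/n with f = n/N = 4470/15523 = 0.28795980.
Var(ȳ) = (1 − 0.28795980)·329/4470 = 0.71204020·0.07360179 = 0.052407433.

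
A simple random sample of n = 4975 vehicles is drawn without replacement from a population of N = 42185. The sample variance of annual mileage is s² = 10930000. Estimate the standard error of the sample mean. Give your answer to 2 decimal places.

Under SRS without replacement, Var(ȳ) = (1 − f)·s²/n with f = n/N = 4975/42185 = 0.11793291.
Var(ȳ) = (1 − 0.11793291)·10930000/4975 = 0.88206709·2196.9849 = 1937.8881.
SE(ȳ) = √(1937.8881) = 44.02.

44.02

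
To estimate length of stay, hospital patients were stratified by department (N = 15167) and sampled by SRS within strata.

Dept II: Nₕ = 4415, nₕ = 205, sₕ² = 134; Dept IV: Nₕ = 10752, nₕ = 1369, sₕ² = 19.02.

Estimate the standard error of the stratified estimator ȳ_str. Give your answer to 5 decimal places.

0.24271

Var(ȳ_str) = Σₕ Wₕ²(1 − fₕ)sₕ²/nₕ with Wₕ = Nₕ/N, N = 15167.
Dept II: Wₕ = 0.29109250; term = 0.29109250²·(1 − 0.04643262)·134/205 = 0.052815861.
Dept IV: Wₕ = 0.70890750; term = 0.70890750²·(1 − 0.12732515)·19.02/1369 = 0.006093105.
Sum = 0.058908966.
SE = √(0.058908966) = 0.24271.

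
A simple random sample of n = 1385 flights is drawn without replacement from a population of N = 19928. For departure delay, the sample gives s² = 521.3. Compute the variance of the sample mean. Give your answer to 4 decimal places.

Under SRS without replacement, Var(ȳ) = (1 − f)·s²/n with f = n/N = 1385/19928 = 0.06950020.
Var(ȳ) = (1 − 0.06950020)·521.3/1385 = 0.93049980·0.37638989 = 0.35023072.

0.3502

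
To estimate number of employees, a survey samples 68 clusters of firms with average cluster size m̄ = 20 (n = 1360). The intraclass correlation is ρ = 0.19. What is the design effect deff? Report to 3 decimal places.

deff = 1 + (20 − 1)·0.19 = 1 + 3.61 = 4.61.

4.610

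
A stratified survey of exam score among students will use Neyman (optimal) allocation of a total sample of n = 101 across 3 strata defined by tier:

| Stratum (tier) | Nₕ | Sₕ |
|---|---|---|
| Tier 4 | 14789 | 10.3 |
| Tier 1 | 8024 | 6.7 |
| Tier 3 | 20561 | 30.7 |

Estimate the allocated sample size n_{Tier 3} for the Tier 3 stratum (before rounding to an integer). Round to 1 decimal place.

Neyman allocation: nₕ = n·NₕSₕ / Σⱼ NⱼSⱼ.
Σ NⱼSⱼ = 14789·10.3 + 8024·6.7 + 20561·30.7 = 837310.2.
n_{Tier 3} = 101·20561·30.7 / 837310.2 = 76.1.

76.1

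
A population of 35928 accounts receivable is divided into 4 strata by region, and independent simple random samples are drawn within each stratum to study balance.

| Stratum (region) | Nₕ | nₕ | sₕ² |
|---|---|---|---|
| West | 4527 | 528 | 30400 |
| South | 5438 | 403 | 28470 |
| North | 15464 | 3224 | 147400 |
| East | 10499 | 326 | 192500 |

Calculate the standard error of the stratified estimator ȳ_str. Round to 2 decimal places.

7.61

Var(ȳ_str) = Σₕ Wₕ²(1 − fₕ)sₕ²/nₕ with Wₕ = Nₕ/N, N = 35928.
West: Wₕ = 0.12600200; term = 0.12600200²·(1 − 0.11663353)·30400/528 = 0.80748688.
South: Wₕ = 0.15135827; term = 0.15135827²·(1 − 0.07410813)·28470/403 = 1.498494.
North: Wₕ = 0.43041639; term = 0.43041639²·(1 − 0.20848422)·147400/3224 = 6.7040867.
East: Wₕ = 0.29222334; term = 0.29222334²·(1 − 0.03105058)·192500/326 = 48.858939.
Sum = 57.869007.
SE = √(57.869007) = 7.61.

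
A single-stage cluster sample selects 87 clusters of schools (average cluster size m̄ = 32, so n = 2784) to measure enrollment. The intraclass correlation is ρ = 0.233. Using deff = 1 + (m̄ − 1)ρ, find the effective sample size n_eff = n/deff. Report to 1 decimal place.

deff = 1 + (32 − 1)·0.233 = 1 + 7.223 = 8.223.
n_eff = 2784 / 8.223 = 338.6.

338.6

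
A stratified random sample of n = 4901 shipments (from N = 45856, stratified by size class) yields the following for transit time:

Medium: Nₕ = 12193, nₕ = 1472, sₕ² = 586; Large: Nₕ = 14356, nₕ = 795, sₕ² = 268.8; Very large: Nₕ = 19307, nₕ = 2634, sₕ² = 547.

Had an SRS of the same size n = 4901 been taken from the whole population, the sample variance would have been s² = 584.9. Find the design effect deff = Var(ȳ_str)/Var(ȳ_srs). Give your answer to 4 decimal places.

0.8241

Var(ȳ_str) = Σ Wₕ²(1−fₕ)sₕ²/nₕ with Wₕ = Nₕ/45856:
  Medium: (12193/45856)²·(1−1472/12193)·586/1472 = 0.024748184
  Large: (14356/45856)²·(1−795/14356)·268.8/795 = 0.031303649
  Very large: (19307/45856)²·(1−2634/19307)·547/2634 = 0.031791262
  → Var(ȳ_str) = 0.087843095.
Var(ȳ_srs) = (1 − 4901/45856)·584.9/4901 = 0.10658784.
deff = 0.087843095 / 0.10658784 = 0.8241.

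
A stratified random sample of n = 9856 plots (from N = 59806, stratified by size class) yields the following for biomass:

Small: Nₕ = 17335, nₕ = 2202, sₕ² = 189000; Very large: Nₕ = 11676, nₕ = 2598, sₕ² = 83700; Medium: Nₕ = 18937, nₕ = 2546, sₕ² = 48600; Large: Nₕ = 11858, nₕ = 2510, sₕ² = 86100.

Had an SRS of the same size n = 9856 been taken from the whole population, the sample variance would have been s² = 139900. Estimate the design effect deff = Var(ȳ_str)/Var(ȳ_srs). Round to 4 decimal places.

Var(ȳ_str) = Σ Wₕ²(1−fₕ)sₕ²/nₕ with Wₕ = Nₕ/59806:
  Small: (17335/59806)²·(1−2202/17335)·189000/2202 = 6.2951177
  Very large: (11676/59806)²·(1−2598/11676)·83700/2598 = 0.95473109
  Medium: (18937/59806)²·(1−2546/18937)·48600/2546 = 1.6565517
  Large: (11858/59806)²·(1−2510/11858)·86100/2510 = 1.0630901
  → Var(ȳ_str) = 9.9694906.
Var(ȳ_srs) = (1 − 9856/59806)·139900/9856 = 11.855169.
deff = 9.9694906 / 11.855169 = 0.8409.

0.8409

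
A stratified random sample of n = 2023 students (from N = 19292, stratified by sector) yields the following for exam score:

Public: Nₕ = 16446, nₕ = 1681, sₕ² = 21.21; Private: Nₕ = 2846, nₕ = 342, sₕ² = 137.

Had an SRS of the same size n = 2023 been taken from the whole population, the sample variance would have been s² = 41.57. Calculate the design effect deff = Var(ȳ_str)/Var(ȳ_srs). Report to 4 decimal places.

0.8645

Var(ȳ_str) = Σ Wₕ²(1−fₕ)sₕ²/nₕ with Wₕ = Nₕ/19292:
  Public: (16446/19292)²·(1−1681/16446)·21.21/1681 = 0.0082321294
  Private: (2846/19292)²·(1−342/2846)·137/342 = 0.0076702439
  → Var(ȳ_str) = 0.015902373.
Var(ȳ_srs) = (1 − 2023/19292)·41.57/2023 = 0.018393911.
deff = 0.015902373 / 0.018393911 = 0.8645.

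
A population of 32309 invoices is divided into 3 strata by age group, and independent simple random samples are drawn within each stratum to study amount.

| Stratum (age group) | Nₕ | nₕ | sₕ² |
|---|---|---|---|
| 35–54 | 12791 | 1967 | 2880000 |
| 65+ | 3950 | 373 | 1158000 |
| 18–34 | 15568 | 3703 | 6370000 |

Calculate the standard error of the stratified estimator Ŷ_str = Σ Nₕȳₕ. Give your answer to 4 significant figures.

Var(Ŷ_str) = Σₕ Nₕ²(1 − fₕ)sₕ²/nₕ.
35–54: 12791²·(1 − 1967/12791)·2880000/1967 = 2.0271244 × 10^11.
65+: 3950²·(1 − 373/3950)·1158000/373 = 4.3864761 × 10^10.
18–34: 15568²·(1 − 3703/15568)·6370000/3703 = 3.1775053 × 10^11.
Sum = 5.6432773 × 10^11.
SE = √(5.6432773 × 10^11) = 751200.

751200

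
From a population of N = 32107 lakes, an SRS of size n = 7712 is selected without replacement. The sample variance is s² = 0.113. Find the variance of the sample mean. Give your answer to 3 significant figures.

Under SRS without replacement, Var(ȳ) = (1 − f)·s²/n with f = n/N = 7712/32107 = 0.24019684.
Var(ȳ) = (1 − 0.24019684)·0.113/7712 = 0.75980316·1.465249 × 10^-5 = 1.1133008 × 10^-5.

1.11 × 10^-5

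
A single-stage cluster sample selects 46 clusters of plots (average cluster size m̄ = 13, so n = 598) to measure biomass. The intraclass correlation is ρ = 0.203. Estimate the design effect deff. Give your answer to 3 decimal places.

deff = 1 + (13 − 1)·0.203 = 1 + 2.436 = 3.436.

3.436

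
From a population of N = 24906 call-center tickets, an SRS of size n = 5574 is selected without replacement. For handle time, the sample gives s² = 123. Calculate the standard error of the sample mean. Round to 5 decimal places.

Under SRS without replacement, Var(ȳ) = (1 − f)·s²/n with f = n/N = 5574/24906 = 0.22380149.
Var(ȳ) = (1 − 0.22380149)·123/5574 = 0.77619851·0.022066738 = 0.017128169.
SE(ȳ) = √(0.017128169) = 0.13087.

0.13087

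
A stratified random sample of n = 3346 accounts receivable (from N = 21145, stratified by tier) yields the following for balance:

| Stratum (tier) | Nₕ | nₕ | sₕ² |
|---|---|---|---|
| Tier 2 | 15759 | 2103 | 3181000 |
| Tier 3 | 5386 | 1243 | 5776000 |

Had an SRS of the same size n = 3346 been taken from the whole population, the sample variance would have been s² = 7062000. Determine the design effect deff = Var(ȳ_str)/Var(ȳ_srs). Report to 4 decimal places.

Var(ȳ_str) = Σ Wₕ²(1−fₕ)sₕ²/nₕ with Wₕ = Nₕ/21145:
  Tier 2: (15759/21145)²·(1−2103/15759)·3181000/2103 = 728.04996
  Tier 3: (5386/21145)²·(1−1243/5386)·5776000/1243 = 231.91133
  → Var(ȳ_str) = 959.96129.
Var(ȳ_srs) = (1 − 3346/21145)·7062000/3346 = 1776.6001.
deff = 959.96129 / 1776.6001 = 0.5403.

0.5403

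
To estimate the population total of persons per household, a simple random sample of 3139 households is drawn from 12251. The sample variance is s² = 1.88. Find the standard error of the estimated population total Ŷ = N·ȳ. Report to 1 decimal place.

258.6

Var(Ŷ) = N²·Var(ȳ) = N²·(1 − n/N)·s²/n.
f = 3139/12251 = 0.25622398; Var(ȳ) = 0.74377602·1.88/3139 = 4.4545999 × 10^-4.
Var(Ŷ) = 12251² · (4.4545999 × 10^-4) = 66857.754.
SE(Ŷ) = √(66857.754) = 258.6.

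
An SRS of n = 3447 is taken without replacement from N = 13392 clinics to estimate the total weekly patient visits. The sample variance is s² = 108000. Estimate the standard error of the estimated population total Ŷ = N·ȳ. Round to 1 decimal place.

Var(Ŷ) = N²·Var(ȳ) = N²·(1 − n/N)·s²/n.
f = 3447/13392 = 0.25739247; Var(ȳ) = 0.74260753·108000/3447 = 23.267077.
Var(Ŷ) = 13392² · 23.267077 = 4.1728494 × 10^9.
SE(Ŷ) = √(4.1728494 × 10^9) = 64597.6.

64597.6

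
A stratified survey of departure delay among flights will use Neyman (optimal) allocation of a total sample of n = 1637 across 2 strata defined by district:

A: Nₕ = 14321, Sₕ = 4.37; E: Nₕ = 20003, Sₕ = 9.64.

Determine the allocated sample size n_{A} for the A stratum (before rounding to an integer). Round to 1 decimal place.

401.1

Neyman allocation: nₕ = n·NₕSₕ / Σⱼ NⱼSⱼ.
Σ NⱼSⱼ = 14321·4.37 + 20003·9.64 = 255411.69.
n_{A} = 1637·14321·4.37 / 255411.69 = 401.1.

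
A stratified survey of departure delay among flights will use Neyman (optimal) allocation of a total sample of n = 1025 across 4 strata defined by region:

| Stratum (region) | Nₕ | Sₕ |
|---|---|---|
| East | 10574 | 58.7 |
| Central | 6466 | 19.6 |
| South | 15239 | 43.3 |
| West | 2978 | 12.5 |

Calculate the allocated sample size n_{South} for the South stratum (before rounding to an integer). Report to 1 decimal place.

Neyman allocation: nₕ = n·NₕSₕ / Σⱼ NⱼSⱼ.
Σ NⱼSⱼ = 10574·58.7 + 6466·19.6 + 15239·43.3 + 2978·12.5 = 1.4445011 × 10^6.
n_{South} = 1025·15239·43.3 / (1.4445011 × 10^6) = 468.2.

468.2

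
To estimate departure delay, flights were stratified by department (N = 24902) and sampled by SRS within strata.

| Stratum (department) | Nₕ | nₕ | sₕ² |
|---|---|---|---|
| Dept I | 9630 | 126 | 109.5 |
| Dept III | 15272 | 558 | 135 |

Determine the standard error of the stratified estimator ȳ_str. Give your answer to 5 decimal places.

0.46469

Var(ȳ_str) = Σₕ Wₕ²(1 − fₕ)sₕ²/nₕ with Wₕ = Nₕ/N, N = 24902.
Dept I: Wₕ = 0.38671593; term = 0.38671593²·(1 − 0.01308411)·109.5/126 = 0.1282649.
Dept III: Wₕ = 0.61328407; term = 0.61328407²·(1 − 0.03653745)·135/558 = 0.087671367.
Sum = 0.21593627.
SE = √(0.21593627) = 0.46469.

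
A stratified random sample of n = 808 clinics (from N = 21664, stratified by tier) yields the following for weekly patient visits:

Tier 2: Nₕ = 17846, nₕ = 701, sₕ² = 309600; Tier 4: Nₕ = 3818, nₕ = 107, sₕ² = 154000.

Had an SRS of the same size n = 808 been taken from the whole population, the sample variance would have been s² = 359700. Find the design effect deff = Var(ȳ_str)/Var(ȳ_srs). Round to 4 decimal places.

Var(ȳ_str) = Σ Wₕ²(1−fₕ)sₕ²/nₕ with Wₕ = Nₕ/21664:
  Tier 2: (17846/21664)²·(1−701/17846)·309600/701 = 287.92808
  Tier 4: (3818/21664)²·(1−107/3818)·154000/107 = 43.449675
  → Var(ȳ_str) = 331.37776.
Var(ȳ_srs) = (1 − 808/21664)·359700/808 = 428.56969.
deff = 331.37776 / 428.56969 = 0.7732.

0.7732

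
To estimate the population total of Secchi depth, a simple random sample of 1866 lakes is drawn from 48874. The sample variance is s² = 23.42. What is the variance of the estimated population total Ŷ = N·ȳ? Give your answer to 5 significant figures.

2.8835 × 10^7

Var(Ŷ) = N²·Var(ȳ) = N²·(1 − n/N)·s²/n.
f = 1866/48874 = 0.03817981; Var(ȳ) = 0.96182019·23.42/1866 = 0.01207172.
Var(Ŷ) = 48874² · 0.01207172 = 2.883533 × 10^7.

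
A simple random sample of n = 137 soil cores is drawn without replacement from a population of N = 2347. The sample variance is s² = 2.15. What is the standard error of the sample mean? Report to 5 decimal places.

0.12156

Under SRS without replacement, Var(ȳ) = (1 − f)·s²/n with f = n/N = 137/2347 = 0.05837239.
Var(ȳ) = (1 − 0.05837239)·2.15/137 = 0.94162761·0.015693431 = 0.014777368.
SE(ȳ) = √(0.014777368) = 0.12156.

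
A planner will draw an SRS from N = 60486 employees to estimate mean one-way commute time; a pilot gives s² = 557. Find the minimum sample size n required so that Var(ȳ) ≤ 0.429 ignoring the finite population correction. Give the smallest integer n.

1299

Without fpc, n₀ = s²/D = 557/0.429 = 1298.3683.
Rounding up, n = 1299.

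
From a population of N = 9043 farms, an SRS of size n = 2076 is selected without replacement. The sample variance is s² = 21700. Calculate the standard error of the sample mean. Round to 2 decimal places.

Under SRS without replacement, Var(ȳ) = (1 − f)·s²/n with f = n/N = 2076/9043 = 0.22956983.
Var(ȳ) = (1 − 0.22956983)·21700/2076 = 0.77043017·10.452794 = 8.0531477.
SE(ȳ) = √(8.0531477) = 2.84.

2.84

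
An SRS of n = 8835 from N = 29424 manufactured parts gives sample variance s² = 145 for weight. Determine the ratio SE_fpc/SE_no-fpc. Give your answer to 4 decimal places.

0.8365

f = n/N = 8835/29424 = 0.30026509.
SE_no-fpc = √(s²/n) = 0.12810932; SE_fpc = √((1−f)s²/n) = 0.10716365.
Ratio = √(1−f) = 0.83650159.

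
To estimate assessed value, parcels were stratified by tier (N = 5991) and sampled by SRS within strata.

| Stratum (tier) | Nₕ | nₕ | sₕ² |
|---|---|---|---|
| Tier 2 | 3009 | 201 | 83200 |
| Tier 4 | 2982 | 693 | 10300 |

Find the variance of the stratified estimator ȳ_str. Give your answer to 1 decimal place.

Var(ȳ_str) = Σₕ Wₕ²(1 − fₕ)sₕ²/nₕ with Wₕ = Nₕ/N, N = 5991.
Tier 2: Wₕ = 0.50225338; term = 0.50225338²·(1 − 0.06679960)·83200/201 = 97.442389.
Tier 4: Wₕ = 0.49774662; term = 0.49774662²·(1 − 0.23239437)·10300/693 = 2.8265637.
Sum = 100.26895.

100.3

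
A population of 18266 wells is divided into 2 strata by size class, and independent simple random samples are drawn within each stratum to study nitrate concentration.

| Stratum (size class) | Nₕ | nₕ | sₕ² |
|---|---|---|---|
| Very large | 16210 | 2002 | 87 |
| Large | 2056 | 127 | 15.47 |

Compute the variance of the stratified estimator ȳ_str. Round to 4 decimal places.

0.0314

Var(ȳ_str) = Σₕ Wₕ²(1 − fₕ)sₕ²/nₕ with Wₕ = Nₕ/N, N = 18266.
Very large: Wₕ = 0.88744115; term = 0.88744115²·(1 − 0.12350401)·87/2002 = 0.029997443.
Large: Wₕ = 0.11255885; term = 0.11255885²·(1 − 0.06177043)·15.47/127 = 0.0014479549.
Sum = 0.031445398.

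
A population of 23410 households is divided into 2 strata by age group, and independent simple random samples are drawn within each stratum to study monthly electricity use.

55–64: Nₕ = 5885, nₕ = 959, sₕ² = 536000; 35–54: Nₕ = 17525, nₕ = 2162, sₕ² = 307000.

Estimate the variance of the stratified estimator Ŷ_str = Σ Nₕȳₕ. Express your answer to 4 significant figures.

Var(Ŷ_str) = Σₕ Nₕ²(1 − fₕ)sₕ²/nₕ.
55–64: 5885²·(1 − 959/5885)·536000/959 = 1.6202688 × 10^10.
35–54: 17525²·(1 − 2162/17525)·307000/2162 = 3.8231096 × 10^10.
Sum = 5.4433784 × 10^10.

5.443 × 10^10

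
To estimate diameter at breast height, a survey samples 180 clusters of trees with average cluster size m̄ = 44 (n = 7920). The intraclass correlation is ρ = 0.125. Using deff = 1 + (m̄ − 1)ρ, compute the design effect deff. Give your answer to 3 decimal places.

6.375

deff = 1 + (44 − 1)·0.125 = 1 + 5.375 = 6.375.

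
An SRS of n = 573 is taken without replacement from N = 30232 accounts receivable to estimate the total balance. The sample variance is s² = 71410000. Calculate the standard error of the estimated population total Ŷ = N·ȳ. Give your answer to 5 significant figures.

Var(Ŷ) = N²·Var(ȳ) = N²·(1 − n/N)·s²/n.
f = 573/30232 = 0.01895343; Var(ȳ) = 0.98104657·71410000/573 = 122262.72.
Var(Ŷ) = 30232² · 122262.72 = 1.1174493 × 10^14.
SE(Ŷ) = √(1.1174493 × 10^14) = 1.0571 × 10^7.

1.0571 × 10^7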